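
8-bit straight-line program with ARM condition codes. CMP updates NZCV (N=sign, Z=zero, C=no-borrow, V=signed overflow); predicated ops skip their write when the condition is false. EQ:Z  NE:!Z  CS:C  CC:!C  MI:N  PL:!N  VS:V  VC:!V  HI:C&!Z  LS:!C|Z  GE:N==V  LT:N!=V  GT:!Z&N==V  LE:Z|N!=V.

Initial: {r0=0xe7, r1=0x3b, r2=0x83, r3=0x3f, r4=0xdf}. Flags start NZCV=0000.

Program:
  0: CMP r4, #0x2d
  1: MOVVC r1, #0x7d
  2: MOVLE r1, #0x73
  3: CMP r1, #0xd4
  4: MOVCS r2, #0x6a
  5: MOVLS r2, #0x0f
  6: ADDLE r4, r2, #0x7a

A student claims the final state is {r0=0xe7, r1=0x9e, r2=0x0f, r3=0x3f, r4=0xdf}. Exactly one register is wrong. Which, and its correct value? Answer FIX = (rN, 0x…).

FIX = (r1, 0x73)

0: ✓ CMP  NZCV=1010
1: ✓ MOVVC  r1←0x7d
2: ✓ MOVLE  r1←0x73
3: ✓ CMP  NZCV=1001
4: · MOVCS
5: ✓ MOVLS  r2←0x0f
6: · ADDLE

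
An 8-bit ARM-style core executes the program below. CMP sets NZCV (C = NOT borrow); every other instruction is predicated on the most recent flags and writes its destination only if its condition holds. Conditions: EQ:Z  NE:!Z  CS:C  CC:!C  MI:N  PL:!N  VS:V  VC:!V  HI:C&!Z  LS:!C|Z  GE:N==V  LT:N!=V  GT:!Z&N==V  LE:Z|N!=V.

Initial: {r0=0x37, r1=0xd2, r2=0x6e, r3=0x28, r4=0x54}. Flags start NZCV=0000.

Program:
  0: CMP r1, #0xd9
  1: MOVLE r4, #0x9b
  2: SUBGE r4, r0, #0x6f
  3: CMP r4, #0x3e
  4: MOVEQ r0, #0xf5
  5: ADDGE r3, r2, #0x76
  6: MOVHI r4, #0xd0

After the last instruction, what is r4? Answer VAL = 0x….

VAL = 0xd0

0: ✓ CMP  NZCV=1000
1: ✓ MOVLE  r4←0x9b
2: · SUBGE
3: ✓ CMP  NZCV=0011
4: · MOVEQ
5: · ADDGE
6: ✓ MOVHI  r4←0xd0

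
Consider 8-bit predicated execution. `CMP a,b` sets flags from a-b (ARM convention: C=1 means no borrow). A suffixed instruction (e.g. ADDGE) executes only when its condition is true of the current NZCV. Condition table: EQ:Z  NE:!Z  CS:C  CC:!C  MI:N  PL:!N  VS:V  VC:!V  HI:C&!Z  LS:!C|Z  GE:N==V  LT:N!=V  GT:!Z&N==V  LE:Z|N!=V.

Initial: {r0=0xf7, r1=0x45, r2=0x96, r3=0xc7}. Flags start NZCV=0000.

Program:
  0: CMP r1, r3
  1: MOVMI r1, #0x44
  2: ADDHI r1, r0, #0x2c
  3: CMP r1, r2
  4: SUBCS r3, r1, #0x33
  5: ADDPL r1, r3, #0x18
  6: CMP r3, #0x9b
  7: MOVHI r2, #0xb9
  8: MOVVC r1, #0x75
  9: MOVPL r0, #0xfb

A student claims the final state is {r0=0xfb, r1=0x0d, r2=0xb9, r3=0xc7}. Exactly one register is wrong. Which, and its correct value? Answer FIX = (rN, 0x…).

[0] flags=0000 → (cmp)
[1] flags=0000 MI?F → skip
[2] flags=0000 HI?F → skip
[3] flags=1001 → (cmp)
[4] flags=1001 CS?F → skip
[5] flags=1001 PL?F → skip
[6] flags=0010 → (cmp)
[7] flags=0010 HI?T → r2=0xb9
[8] flags=0010 VC?T → r1=0x75
[9] flags=0010 PL?T → r0=0xfb

FIX = (r1, 0x75)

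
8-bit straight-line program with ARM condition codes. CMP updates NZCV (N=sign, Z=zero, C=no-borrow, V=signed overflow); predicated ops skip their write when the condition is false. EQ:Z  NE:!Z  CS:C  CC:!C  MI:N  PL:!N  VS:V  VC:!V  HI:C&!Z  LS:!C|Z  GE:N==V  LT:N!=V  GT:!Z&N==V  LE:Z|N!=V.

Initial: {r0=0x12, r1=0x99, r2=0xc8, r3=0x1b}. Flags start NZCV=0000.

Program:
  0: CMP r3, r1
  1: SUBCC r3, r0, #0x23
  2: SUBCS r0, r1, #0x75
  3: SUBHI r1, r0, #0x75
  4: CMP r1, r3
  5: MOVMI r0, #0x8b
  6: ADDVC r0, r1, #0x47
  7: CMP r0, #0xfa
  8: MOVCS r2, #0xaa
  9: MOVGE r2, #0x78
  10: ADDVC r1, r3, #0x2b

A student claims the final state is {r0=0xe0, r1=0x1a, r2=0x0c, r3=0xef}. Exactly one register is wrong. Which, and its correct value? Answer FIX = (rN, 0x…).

FIX = (r2, 0xc8)

0: ✓ CMP  NZCV=1001
1: ✓ SUBCC  r3←0xef
2: · SUBCS
3: · SUBHI
4: ✓ CMP  NZCV=1000
5: ✓ MOVMI  r0←0x8b
6: ✓ ADDVC  r0←0xe0
7: ✓ CMP  NZCV=1000
8: · MOVCS
9: · MOVGE
10: ✓ ADDVC  r1←0x1a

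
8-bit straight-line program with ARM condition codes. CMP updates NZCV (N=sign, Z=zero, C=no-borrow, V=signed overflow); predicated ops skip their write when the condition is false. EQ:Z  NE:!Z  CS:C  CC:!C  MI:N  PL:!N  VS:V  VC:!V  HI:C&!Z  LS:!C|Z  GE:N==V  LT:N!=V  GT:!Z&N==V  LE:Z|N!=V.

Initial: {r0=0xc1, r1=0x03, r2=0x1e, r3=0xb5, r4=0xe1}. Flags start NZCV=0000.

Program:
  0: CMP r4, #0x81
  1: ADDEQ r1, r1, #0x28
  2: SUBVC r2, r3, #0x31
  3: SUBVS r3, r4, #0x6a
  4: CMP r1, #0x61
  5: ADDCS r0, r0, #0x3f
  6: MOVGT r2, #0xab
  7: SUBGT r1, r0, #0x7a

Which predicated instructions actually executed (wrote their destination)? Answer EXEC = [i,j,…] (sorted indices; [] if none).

0: ✓ CMP  NZCV=0010
1: · ADDEQ
2: ✓ SUBVC  r2←0x84
3: · SUBVS
4: ✓ CMP  NZCV=1000
5: · ADDCS
6: · MOVGT
7: · SUBGT

EXEC = [2]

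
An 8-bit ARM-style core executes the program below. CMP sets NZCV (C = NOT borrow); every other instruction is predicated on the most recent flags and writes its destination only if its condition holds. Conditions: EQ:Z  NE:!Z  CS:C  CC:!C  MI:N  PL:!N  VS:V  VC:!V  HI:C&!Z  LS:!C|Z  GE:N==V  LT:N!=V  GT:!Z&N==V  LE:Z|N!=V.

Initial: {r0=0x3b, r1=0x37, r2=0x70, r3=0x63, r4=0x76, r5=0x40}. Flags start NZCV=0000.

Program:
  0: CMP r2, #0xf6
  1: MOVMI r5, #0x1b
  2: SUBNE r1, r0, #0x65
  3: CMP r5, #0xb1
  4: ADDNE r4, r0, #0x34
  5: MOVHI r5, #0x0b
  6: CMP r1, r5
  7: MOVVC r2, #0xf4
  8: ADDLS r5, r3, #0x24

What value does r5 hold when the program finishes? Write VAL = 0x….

0: ✓ CMP  NZCV=0000
1: · MOVMI
2: ✓ SUBNE  r1←0xd6
3: ✓ CMP  NZCV=1001
4: ✓ ADDNE  r4←0x6f
5: · MOVHI
6: ✓ CMP  NZCV=1010
7: ✓ MOVVC  r2←0xf4
8: · ADDLS

VAL = 0x40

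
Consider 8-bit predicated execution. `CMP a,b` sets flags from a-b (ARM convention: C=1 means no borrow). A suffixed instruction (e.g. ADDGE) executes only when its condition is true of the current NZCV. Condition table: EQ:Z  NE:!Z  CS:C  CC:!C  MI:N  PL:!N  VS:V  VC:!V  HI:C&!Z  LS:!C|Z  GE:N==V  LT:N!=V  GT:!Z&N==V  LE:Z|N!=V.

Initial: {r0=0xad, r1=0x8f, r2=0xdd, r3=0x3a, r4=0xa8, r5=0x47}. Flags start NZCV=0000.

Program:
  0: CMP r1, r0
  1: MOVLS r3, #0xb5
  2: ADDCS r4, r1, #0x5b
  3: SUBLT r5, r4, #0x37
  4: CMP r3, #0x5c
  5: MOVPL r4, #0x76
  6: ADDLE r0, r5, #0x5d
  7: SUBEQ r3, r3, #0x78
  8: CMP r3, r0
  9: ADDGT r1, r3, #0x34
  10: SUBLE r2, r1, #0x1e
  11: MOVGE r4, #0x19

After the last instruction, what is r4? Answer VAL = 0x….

VAL = 0x76

0: ✓ CMP  NZCV=1000
1: ✓ MOVLS  r3←0xb5
2: · ADDCS
3: ✓ SUBLT  r5←0x71
4: ✓ CMP  NZCV=0011
5: ✓ MOVPL  r4←0x76
6: ✓ ADDLE  r0←0xce
7: · SUBEQ
8: ✓ CMP  NZCV=1000
9: · ADDGT
10: ✓ SUBLE  r2←0x71
11: · MOVGE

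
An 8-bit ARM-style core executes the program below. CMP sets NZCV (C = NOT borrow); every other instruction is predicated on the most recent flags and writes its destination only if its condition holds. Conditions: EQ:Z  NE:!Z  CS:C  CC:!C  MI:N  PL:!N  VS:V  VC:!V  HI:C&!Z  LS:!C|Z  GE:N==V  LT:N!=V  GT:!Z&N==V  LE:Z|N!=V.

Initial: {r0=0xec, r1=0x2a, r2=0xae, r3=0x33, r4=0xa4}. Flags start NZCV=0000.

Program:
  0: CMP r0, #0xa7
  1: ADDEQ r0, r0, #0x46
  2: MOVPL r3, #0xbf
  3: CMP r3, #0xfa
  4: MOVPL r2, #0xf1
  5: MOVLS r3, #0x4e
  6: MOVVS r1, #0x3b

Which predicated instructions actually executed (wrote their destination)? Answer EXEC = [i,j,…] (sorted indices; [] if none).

[0] flags=0010 → (cmp)
[1] flags=0010 EQ?F → skip
[2] flags=0010 PL?T → r3=0xbf
[3] flags=1000 → (cmp)
[4] flags=1000 PL?F → skip
[5] flags=1000 LS?T → r3=0x4e
[6] flags=1000 VS?F → skip

EXEC = [2,5]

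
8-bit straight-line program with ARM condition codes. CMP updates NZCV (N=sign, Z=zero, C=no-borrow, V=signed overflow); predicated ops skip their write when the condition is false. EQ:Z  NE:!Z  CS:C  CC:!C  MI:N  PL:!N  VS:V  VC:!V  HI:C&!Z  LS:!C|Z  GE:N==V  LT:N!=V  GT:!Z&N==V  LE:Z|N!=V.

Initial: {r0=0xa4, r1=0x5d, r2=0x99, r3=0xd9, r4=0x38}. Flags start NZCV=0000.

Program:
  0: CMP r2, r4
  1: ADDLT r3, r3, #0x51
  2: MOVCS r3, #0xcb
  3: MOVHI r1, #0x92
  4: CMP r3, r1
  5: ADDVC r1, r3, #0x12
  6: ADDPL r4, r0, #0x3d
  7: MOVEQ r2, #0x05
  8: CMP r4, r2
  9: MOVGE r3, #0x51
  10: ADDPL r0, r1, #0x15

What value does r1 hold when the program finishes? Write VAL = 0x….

[0] flags=0011 → (cmp)
[1] flags=0011 LT?T → r3=0x2a
[2] flags=0011 CS?T → r3=0xcb
[3] flags=0011 HI?T → r1=0x92
[4] flags=0010 → (cmp)
[5] flags=0010 VC?T → r1=0xdd
[6] flags=0010 PL?T → r4=0xe1
[7] flags=0010 EQ?F → skip
[8] flags=0010 → (cmp)
[9] flags=0010 GE?T → r3=0x51
[10] flags=0010 PL?T → r0=0xf2

VAL = 0xdd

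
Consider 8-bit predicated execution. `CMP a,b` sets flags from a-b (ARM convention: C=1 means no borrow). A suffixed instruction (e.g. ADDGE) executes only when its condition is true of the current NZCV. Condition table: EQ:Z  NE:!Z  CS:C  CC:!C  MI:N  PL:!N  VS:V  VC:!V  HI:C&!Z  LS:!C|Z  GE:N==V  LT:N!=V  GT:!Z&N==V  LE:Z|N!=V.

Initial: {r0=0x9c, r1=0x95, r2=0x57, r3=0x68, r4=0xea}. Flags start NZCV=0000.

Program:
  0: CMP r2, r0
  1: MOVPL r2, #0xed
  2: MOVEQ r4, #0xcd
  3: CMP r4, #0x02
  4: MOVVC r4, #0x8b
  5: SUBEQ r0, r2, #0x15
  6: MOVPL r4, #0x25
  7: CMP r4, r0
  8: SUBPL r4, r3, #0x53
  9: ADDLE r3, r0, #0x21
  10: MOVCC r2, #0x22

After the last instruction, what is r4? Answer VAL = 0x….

[0] flags=1001 → (cmp)
[1] flags=1001 PL?F → skip
[2] flags=1001 EQ?F → skip
[3] flags=1010 → (cmp)
[4] flags=1010 VC?T → r4=0x8b
[5] flags=1010 EQ?F → skip
[6] flags=1010 PL?F → skip
[7] flags=1000 → (cmp)
[8] flags=1000 PL?F → skip
[9] flags=1000 LE?T → r3=0xbd
[10] flags=1000 CC?T → r2=0x22

VAL = 0x8b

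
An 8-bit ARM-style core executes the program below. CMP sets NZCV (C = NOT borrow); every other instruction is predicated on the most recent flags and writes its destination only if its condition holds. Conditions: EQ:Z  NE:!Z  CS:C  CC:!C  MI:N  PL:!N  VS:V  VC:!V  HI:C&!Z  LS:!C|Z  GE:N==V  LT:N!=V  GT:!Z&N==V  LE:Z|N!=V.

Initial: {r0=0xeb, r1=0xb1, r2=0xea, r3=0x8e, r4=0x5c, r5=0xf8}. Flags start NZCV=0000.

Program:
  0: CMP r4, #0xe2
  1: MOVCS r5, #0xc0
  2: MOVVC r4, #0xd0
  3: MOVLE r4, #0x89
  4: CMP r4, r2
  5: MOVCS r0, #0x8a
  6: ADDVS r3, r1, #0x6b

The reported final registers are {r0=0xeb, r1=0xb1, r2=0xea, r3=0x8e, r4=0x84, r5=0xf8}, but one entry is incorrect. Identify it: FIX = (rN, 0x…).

FIX = (r4, 0xd0)

[0] flags=0000 → (cmp)
[1] flags=0000 CS?F → skip
[2] flags=0000 VC?T → r4=0xd0
[3] flags=0000 LE?F → skip
[4] flags=1000 → (cmp)
[5] flags=1000 CS?F → skip
[6] flags=1000 VS?F → skip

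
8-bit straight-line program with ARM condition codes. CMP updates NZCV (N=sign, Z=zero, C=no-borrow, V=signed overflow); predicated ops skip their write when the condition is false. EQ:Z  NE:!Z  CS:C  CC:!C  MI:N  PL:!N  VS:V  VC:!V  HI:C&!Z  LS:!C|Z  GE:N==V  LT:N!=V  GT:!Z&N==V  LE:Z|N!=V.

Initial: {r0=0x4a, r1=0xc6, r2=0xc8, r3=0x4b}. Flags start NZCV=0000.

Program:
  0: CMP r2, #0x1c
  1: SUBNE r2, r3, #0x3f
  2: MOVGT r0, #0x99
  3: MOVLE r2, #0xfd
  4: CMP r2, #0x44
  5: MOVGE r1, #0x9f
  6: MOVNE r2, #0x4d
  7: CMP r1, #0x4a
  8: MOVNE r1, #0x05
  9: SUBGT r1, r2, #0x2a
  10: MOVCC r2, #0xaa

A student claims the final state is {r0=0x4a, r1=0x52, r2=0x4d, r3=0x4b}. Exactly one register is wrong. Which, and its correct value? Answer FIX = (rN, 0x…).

FIX = (r1, 0x05)

[0] flags=1010 → (cmp)
[1] flags=1010 NE?T → r2=0x0c
[2] flags=1010 GT?F → skip
[3] flags=1010 LE?T → r2=0xfd
[4] flags=1010 → (cmp)
[5] flags=1010 GE?F → skip
[6] flags=1010 NE?T → r2=0x4d
[7] flags=0011 → (cmp)
[8] flags=0011 NE?T → r1=0x05
[9] flags=0011 GT?F → skip
[10] flags=0011 CC?F → skip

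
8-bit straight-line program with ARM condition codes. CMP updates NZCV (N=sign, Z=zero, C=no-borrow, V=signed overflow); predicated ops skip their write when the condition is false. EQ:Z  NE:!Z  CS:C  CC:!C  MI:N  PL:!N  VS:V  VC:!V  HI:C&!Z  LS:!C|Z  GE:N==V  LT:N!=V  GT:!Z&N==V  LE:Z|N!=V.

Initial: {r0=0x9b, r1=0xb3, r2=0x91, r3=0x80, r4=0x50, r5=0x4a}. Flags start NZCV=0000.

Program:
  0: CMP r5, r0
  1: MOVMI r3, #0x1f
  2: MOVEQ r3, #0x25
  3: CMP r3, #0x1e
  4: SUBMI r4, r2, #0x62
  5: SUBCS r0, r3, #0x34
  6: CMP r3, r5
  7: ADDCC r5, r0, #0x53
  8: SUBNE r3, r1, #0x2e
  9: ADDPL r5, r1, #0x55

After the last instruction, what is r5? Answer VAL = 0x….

VAL = 0x3e

0: ✓ CMP  NZCV=1001
1: ✓ MOVMI  r3←0x1f
2: · MOVEQ
3: ✓ CMP  NZCV=0010
4: · SUBMI
5: ✓ SUBCS  r0←0xeb
6: ✓ CMP  NZCV=1000
7: ✓ ADDCC  r5←0x3e
8: ✓ SUBNE  r3←0x85
9: · ADDPL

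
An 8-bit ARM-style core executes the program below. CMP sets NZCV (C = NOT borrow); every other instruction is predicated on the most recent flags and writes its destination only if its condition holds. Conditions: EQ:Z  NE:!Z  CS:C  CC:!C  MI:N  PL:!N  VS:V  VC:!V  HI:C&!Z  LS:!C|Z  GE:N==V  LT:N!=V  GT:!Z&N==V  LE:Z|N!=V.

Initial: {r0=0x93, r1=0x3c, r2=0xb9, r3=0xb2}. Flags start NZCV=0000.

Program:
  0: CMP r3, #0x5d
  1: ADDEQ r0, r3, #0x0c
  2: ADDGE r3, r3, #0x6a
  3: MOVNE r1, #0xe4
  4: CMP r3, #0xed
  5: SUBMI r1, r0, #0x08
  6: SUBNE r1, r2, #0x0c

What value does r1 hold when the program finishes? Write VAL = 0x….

VAL = 0xad

[0] flags=0011 → (cmp)
[1] flags=0011 EQ?F → skip
[2] flags=0011 GE?F → skip
[3] flags=0011 NE?T → r1=0xe4
[4] flags=1000 → (cmp)
[5] flags=1000 MI?T → r1=0x8b
[6] flags=1000 NE?T → r1=0xad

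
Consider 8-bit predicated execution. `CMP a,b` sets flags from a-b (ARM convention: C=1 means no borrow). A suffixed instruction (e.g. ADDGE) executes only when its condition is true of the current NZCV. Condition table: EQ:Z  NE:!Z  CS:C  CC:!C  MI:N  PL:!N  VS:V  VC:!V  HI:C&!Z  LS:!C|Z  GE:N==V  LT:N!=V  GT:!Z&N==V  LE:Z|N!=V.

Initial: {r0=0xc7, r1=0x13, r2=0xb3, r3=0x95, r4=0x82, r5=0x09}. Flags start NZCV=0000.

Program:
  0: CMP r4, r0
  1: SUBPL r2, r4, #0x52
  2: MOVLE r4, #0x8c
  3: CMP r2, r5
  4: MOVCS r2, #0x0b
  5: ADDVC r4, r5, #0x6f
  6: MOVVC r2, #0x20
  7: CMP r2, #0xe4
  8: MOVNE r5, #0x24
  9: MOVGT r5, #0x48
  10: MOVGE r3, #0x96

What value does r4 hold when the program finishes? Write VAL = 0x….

[0] flags=1000 → (cmp)
[1] flags=1000 PL?F → skip
[2] flags=1000 LE?T → r4=0x8c
[3] flags=1010 → (cmp)
[4] flags=1010 CS?T → r2=0x0b
[5] flags=1010 VC?T → r4=0x78
[6] flags=1010 VC?T → r2=0x20
[7] flags=0000 → (cmp)
[8] flags=0000 NE?T → r5=0x24
[9] flags=0000 GT?T → r5=0x48
[10] flags=0000 GE?T → r3=0x96

VAL = 0x78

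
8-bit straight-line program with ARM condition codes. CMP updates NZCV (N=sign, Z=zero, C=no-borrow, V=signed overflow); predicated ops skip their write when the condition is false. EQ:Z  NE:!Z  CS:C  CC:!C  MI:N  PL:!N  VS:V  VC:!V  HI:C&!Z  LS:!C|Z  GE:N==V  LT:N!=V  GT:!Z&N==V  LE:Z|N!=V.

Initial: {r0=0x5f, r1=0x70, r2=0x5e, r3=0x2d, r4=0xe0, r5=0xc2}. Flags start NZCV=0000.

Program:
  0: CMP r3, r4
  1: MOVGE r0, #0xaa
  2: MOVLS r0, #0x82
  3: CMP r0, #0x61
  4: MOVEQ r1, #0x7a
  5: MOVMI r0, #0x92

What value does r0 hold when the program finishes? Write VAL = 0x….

0: ✓ CMP  NZCV=0000
1: ✓ MOVGE  r0←0xaa
2: ✓ MOVLS  r0←0x82
3: ✓ CMP  NZCV=0011
4: · MOVEQ
5: · MOVMI

VAL = 0x82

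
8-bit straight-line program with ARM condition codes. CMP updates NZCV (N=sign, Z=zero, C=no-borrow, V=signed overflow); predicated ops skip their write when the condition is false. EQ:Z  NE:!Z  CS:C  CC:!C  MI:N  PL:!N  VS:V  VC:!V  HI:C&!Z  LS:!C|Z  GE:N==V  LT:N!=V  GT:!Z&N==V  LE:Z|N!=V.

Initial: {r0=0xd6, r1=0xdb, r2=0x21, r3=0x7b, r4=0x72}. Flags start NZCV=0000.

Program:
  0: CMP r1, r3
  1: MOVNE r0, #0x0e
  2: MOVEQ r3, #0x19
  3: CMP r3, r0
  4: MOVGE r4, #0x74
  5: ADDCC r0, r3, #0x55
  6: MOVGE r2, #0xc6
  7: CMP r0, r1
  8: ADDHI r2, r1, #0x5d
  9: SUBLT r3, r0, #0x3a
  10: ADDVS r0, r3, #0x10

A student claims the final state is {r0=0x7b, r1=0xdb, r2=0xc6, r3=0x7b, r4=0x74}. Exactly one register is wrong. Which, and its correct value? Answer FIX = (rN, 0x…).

0: ✓ CMP  NZCV=0011
1: ✓ MOVNE  r0←0x0e
2: · MOVEQ
3: ✓ CMP  NZCV=0010
4: ✓ MOVGE  r4←0x74
5: · ADDCC
6: ✓ MOVGE  r2←0xc6
7: ✓ CMP  NZCV=0000
8: · ADDHI
9: · SUBLT
10: · ADDVS

FIX = (r0, 0x0e)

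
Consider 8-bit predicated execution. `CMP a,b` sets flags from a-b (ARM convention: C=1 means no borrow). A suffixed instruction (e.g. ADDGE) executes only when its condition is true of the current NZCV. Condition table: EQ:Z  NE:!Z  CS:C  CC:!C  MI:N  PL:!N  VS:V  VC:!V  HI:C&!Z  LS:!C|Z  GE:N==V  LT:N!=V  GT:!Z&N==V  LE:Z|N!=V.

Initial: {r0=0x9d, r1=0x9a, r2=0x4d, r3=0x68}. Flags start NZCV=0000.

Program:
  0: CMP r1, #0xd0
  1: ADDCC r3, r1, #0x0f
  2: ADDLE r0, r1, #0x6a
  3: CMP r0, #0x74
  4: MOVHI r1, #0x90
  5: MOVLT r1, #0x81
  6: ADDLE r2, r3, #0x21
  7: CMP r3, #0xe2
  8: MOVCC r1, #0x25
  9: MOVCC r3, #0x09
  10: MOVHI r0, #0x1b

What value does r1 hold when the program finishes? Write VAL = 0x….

[0] flags=1000 → (cmp)
[1] flags=1000 CC?T → r3=0xa9
[2] flags=1000 LE?T → r0=0x04
[3] flags=1000 → (cmp)
[4] flags=1000 HI?F → skip
[5] flags=1000 LT?T → r1=0x81
[6] flags=1000 LE?T → r2=0xca
[7] flags=1000 → (cmp)
[8] flags=1000 CC?T → r1=0x25
[9] flags=1000 CC?T → r3=0x09
[10] flags=1000 HI?F → skip

VAL = 0x25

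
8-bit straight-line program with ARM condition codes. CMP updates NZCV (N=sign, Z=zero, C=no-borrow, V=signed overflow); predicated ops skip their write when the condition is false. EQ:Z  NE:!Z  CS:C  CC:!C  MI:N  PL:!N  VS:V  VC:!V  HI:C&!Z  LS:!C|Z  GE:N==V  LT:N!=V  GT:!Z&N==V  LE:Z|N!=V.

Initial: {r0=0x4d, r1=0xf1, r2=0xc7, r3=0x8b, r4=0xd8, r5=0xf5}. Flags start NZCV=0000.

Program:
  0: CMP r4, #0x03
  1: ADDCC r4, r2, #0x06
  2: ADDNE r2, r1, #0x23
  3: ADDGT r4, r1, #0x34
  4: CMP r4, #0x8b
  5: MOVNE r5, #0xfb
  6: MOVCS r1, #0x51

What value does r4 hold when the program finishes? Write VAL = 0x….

[0] flags=1010 → (cmp)
[1] flags=1010 CC?F → skip
[2] flags=1010 NE?T → r2=0x14
[3] flags=1010 GT?F → skip
[4] flags=0010 → (cmp)
[5] flags=0010 NE?T → r5=0xfb
[6] flags=0010 CS?T → r1=0x51

VAL = 0xd8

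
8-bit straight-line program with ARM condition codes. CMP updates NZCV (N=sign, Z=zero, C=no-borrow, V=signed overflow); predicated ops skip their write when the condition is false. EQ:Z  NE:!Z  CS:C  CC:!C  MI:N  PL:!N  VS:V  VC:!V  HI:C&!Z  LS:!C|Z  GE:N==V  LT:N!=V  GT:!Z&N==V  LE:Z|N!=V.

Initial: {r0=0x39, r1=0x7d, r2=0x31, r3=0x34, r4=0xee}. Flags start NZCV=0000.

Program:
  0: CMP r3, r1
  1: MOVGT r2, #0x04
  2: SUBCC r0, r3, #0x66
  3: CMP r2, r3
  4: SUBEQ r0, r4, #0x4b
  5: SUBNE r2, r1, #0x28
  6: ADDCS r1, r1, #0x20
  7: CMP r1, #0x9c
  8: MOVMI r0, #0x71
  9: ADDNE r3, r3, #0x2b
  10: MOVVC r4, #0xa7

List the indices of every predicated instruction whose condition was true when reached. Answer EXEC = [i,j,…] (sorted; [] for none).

[0] flags=1000 → (cmp)
[1] flags=1000 GT?F → skip
[2] flags=1000 CC?T → r0=0xce
[3] flags=1000 → (cmp)
[4] flags=1000 EQ?F → skip
[5] flags=1000 NE?T → r2=0x55
[6] flags=1000 CS?F → skip
[7] flags=1001 → (cmp)
[8] flags=1001 MI?T → r0=0x71
[9] flags=1001 NE?T → r3=0x5f
[10] flags=1001 VC?F → skip

EXEC = [2,5,8,9]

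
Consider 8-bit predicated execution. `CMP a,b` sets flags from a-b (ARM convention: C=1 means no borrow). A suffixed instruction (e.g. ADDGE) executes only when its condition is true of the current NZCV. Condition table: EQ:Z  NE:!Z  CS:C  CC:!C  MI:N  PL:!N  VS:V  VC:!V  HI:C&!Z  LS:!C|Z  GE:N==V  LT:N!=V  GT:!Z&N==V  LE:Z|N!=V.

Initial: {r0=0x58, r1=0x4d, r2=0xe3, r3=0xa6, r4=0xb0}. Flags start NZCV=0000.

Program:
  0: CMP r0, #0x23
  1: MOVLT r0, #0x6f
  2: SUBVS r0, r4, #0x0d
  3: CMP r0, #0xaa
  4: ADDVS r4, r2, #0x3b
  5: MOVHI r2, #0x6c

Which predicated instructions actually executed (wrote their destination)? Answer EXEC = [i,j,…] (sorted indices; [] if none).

[0] flags=0010 → (cmp)
[1] flags=0010 LT?F → skip
[2] flags=0010 VS?F → skip
[3] flags=1001 → (cmp)
[4] flags=1001 VS?T → r4=0x1e
[5] flags=1001 HI?F → skip

EXEC = [4]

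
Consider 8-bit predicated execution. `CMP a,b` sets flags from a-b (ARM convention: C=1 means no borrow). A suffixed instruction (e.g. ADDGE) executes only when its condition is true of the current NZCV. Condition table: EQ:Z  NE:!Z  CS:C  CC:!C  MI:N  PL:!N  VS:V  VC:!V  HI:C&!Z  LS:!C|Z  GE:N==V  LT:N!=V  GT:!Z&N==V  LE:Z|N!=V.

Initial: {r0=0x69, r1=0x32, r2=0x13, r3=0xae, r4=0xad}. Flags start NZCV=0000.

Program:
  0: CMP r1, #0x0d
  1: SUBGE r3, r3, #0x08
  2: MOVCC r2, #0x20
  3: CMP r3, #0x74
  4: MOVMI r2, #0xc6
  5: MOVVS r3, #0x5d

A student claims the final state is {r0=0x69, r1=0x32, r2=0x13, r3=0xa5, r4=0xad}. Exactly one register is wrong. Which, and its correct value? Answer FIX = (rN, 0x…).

FIX = (r3, 0x5d)

0: ✓ CMP  NZCV=0010
1: ✓ SUBGE  r3←0xa6
2: · MOVCC
3: ✓ CMP  NZCV=0011
4: · MOVMI
5: ✓ MOVVS  r3←0x5d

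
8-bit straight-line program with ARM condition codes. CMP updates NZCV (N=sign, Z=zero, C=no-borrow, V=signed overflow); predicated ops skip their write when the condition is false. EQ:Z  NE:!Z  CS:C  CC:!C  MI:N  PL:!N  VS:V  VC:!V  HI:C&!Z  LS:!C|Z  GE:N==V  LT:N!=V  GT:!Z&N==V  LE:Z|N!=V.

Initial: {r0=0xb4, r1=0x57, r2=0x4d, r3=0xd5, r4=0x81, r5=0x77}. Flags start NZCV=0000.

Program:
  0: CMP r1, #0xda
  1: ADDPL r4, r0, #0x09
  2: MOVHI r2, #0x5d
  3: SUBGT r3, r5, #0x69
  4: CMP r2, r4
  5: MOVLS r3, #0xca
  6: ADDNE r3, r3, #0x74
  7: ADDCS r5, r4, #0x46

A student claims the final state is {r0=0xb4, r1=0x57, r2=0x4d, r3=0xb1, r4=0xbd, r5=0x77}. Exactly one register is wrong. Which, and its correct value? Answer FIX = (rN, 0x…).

0: ✓ CMP  NZCV=0000
1: ✓ ADDPL  r4←0xbd
2: · MOVHI
3: ✓ SUBGT  r3←0x0e
4: ✓ CMP  NZCV=1001
5: ✓ MOVLS  r3←0xca
6: ✓ ADDNE  r3←0x3e
7: · ADDCS

FIX = (r3, 0x3e)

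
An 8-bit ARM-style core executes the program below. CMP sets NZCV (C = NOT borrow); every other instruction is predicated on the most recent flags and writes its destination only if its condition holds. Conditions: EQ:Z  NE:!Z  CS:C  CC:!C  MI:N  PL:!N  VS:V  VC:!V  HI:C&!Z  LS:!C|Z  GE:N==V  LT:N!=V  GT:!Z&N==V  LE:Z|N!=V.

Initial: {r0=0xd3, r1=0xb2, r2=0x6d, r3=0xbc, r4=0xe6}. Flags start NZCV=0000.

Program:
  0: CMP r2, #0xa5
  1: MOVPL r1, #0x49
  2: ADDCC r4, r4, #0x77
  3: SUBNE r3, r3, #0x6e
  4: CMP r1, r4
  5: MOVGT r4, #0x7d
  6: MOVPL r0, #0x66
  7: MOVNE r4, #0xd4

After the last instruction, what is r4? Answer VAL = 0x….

[0] flags=1001 → (cmp)
[1] flags=1001 PL?F → skip
[2] flags=1001 CC?T → r4=0x5d
[3] flags=1001 NE?T → r3=0x4e
[4] flags=0011 → (cmp)
[5] flags=0011 GT?F → skip
[6] flags=0011 PL?T → r0=0x66
[7] flags=0011 NE?T → r4=0xd4

VAL = 0xd4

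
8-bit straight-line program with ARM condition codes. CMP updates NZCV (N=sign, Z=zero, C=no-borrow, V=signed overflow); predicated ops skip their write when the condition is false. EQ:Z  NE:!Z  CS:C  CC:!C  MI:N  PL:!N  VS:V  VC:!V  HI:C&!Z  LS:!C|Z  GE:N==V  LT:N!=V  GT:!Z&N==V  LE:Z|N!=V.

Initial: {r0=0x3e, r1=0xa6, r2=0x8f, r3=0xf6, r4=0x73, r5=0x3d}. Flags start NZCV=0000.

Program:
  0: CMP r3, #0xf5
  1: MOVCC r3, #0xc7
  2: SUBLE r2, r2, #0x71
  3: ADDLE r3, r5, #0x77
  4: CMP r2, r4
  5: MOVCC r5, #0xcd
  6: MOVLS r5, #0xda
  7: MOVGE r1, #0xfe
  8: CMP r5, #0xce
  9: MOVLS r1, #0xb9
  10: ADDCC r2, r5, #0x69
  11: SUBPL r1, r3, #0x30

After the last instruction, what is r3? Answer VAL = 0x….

[0] flags=0010 → (cmp)
[1] flags=0010 CC?F → skip
[2] flags=0010 LE?F → skip
[3] flags=0010 LE?F → skip
[4] flags=0011 → (cmp)
[5] flags=0011 CC?F → skip
[6] flags=0011 LS?F → skip
[7] flags=0011 GE?F → skip
[8] flags=0000 → (cmp)
[9] flags=0000 LS?T → r1=0xb9
[10] flags=0000 CC?T → r2=0xa6
[11] flags=0000 PL?T → r1=0xc6

VAL = 0xf6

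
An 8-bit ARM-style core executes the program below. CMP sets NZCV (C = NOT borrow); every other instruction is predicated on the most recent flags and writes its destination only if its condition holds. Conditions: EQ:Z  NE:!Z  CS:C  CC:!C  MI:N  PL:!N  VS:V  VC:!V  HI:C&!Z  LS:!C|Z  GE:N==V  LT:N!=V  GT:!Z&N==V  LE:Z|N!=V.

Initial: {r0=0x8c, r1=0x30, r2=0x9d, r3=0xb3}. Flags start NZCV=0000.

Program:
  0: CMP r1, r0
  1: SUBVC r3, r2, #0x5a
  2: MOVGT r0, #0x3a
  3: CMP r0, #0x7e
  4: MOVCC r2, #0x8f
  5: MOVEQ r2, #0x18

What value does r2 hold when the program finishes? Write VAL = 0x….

VAL = 0x8f

[0] flags=1001 → (cmp)
[1] flags=1001 VC?F → skip
[2] flags=1001 GT?T → r0=0x3a
[3] flags=1000 → (cmp)
[4] flags=1000 CC?T → r2=0x8f
[5] flags=1000 EQ?F → skip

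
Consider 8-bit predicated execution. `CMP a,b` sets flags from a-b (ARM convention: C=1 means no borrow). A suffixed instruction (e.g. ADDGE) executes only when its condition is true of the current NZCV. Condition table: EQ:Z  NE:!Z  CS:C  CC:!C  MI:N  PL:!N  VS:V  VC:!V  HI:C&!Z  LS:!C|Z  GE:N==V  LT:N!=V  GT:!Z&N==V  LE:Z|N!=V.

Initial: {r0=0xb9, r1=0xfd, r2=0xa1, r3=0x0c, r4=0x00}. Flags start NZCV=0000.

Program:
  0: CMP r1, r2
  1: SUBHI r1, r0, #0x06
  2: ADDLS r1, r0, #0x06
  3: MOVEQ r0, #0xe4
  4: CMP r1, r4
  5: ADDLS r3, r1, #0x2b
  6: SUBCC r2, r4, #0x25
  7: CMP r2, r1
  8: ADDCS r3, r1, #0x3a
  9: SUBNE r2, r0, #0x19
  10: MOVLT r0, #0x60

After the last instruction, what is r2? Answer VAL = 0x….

0: ✓ CMP  NZCV=0010
1: ✓ SUBHI  r1←0xb3
2: · ADDLS
3: · MOVEQ
4: ✓ CMP  NZCV=1010
5: · ADDLS
6: · SUBCC
7: ✓ CMP  NZCV=1000
8: · ADDCS
9: ✓ SUBNE  r2←0xa0
10: ✓ MOVLT  r0←0x60

VAL = 0xa0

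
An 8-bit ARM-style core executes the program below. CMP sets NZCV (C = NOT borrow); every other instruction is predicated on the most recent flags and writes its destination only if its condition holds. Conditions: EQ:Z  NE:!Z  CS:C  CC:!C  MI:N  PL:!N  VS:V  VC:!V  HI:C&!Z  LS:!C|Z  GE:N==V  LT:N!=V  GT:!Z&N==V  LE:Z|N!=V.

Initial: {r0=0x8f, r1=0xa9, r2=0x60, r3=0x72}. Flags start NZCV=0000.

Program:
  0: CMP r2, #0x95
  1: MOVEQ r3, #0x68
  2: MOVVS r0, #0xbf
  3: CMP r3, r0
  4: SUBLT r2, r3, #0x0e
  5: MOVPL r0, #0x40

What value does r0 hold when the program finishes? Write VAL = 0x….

0: ✓ CMP  NZCV=1001
1: · MOVEQ
2: ✓ MOVVS  r0←0xbf
3: ✓ CMP  NZCV=1001
4: · SUBLT
5: · MOVPL

VAL = 0xbf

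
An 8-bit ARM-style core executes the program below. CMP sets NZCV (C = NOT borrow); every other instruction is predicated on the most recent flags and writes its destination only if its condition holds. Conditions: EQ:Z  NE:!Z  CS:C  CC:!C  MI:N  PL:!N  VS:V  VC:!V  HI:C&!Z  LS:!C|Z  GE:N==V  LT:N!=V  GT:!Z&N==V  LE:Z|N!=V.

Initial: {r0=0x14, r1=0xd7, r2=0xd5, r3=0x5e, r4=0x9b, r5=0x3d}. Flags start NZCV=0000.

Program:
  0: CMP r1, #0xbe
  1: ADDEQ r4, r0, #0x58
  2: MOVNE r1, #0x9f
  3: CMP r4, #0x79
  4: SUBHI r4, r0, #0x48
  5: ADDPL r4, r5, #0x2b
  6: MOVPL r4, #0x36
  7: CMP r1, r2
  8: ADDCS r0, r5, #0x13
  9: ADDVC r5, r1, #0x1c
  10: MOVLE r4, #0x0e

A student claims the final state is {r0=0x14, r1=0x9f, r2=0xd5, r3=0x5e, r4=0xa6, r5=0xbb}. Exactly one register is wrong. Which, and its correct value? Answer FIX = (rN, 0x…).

FIX = (r4, 0x0e)

[0] flags=0010 → (cmp)
[1] flags=0010 EQ?F → skip
[2] flags=0010 NE?T → r1=0x9f
[3] flags=0011 → (cmp)
[4] flags=0011 HI?T → r4=0xcc
[5] flags=0011 PL?T → r4=0x68
[6] flags=0011 PL?T → r4=0x36
[7] flags=1000 → (cmp)
[8] flags=1000 CS?F → skip
[9] flags=1000 VC?T → r5=0xbb
[10] flags=1000 LE?T → r4=0x0e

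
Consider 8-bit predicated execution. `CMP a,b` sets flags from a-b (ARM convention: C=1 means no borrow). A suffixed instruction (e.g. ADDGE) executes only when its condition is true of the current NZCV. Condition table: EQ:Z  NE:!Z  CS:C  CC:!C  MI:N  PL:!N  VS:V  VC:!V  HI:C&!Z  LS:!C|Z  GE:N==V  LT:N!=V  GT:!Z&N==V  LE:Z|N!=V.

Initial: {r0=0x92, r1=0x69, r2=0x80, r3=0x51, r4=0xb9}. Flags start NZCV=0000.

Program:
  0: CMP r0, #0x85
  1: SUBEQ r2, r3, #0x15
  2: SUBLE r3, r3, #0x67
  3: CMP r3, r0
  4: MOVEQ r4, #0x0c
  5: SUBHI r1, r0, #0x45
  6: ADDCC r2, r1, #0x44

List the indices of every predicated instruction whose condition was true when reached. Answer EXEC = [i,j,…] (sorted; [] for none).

EXEC = [6]

0: ✓ CMP  NZCV=0010
1: · SUBEQ
2: · SUBLE
3: ✓ CMP  NZCV=1001
4: · MOVEQ
5: · SUBHI
6: ✓ ADDCC  r2←0xad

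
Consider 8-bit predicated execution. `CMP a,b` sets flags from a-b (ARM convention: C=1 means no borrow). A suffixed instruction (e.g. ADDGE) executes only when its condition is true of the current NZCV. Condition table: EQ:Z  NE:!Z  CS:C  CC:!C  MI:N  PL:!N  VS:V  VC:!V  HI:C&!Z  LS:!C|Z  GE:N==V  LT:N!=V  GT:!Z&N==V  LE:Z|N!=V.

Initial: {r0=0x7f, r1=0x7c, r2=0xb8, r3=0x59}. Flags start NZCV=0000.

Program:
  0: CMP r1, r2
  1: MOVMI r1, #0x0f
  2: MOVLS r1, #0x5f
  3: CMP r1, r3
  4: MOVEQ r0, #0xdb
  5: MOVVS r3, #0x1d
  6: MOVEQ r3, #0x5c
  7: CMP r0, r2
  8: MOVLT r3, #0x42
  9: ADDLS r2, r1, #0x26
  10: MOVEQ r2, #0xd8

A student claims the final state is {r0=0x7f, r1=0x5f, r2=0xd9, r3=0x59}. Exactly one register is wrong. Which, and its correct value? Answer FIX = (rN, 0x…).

0: ✓ CMP  NZCV=1001
1: ✓ MOVMI  r1←0x0f
2: ✓ MOVLS  r1←0x5f
3: ✓ CMP  NZCV=0010
4: · MOVEQ
5: · MOVVS
6: · MOVEQ
7: ✓ CMP  NZCV=1001
8: · MOVLT
9: ✓ ADDLS  r2←0x85
10: · MOVEQ

FIX = (r2, 0x85)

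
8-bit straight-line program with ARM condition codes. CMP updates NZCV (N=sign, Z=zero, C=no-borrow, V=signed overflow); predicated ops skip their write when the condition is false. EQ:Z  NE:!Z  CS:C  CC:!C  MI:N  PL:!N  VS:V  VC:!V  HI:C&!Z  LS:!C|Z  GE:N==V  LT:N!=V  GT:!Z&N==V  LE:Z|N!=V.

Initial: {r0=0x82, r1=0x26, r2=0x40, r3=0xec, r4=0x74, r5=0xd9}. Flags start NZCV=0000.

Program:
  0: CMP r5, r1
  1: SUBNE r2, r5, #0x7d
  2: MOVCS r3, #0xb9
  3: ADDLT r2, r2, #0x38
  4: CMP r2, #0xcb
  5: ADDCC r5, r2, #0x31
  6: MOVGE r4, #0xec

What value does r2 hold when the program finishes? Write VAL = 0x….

VAL = 0x94

[0] flags=1010 → (cmp)
[1] flags=1010 NE?T → r2=0x5c
[2] flags=1010 CS?T → r3=0xb9
[3] flags=1010 LT?T → r2=0x94
[4] flags=1000 → (cmp)
[5] flags=1000 CC?T → r5=0xc5
[6] flags=1000 GE?F → skip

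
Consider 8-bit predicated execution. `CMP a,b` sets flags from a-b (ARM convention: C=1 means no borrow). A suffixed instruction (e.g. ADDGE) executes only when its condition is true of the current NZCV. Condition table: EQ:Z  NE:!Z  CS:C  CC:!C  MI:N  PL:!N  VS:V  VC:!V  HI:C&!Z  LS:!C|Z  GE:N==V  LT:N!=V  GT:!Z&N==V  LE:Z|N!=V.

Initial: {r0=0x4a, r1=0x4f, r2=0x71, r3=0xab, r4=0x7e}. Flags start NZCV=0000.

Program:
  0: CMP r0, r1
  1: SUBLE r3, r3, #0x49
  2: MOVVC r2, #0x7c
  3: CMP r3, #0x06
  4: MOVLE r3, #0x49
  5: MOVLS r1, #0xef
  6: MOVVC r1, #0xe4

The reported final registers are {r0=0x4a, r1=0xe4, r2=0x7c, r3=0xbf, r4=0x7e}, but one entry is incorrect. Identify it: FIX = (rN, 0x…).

[0] flags=1000 → (cmp)
[1] flags=1000 LE?T → r3=0x62
[2] flags=1000 VC?T → r2=0x7c
[3] flags=0010 → (cmp)
[4] flags=0010 LE?F → skip
[5] flags=0010 LS?F → skip
[6] flags=0010 VC?T → r1=0xe4

FIX = (r3, 0x62)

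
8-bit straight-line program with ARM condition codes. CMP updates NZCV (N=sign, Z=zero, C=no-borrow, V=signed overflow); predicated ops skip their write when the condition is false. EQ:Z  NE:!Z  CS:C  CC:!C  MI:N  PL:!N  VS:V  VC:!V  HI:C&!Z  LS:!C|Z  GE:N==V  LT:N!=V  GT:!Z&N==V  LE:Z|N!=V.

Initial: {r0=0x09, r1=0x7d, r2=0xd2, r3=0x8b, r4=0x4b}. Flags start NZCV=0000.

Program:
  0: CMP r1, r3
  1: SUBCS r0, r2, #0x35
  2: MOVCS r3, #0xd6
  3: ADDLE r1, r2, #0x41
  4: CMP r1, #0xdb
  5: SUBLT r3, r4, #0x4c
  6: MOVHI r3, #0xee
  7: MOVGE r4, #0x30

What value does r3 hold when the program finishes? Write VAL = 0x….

[0] flags=1001 → (cmp)
[1] flags=1001 CS?F → skip
[2] flags=1001 CS?F → skip
[3] flags=1001 LE?F → skip
[4] flags=1001 → (cmp)
[5] flags=1001 LT?F → skip
[6] flags=1001 HI?F → skip
[7] flags=1001 GE?T → r4=0x30

VAL = 0x8b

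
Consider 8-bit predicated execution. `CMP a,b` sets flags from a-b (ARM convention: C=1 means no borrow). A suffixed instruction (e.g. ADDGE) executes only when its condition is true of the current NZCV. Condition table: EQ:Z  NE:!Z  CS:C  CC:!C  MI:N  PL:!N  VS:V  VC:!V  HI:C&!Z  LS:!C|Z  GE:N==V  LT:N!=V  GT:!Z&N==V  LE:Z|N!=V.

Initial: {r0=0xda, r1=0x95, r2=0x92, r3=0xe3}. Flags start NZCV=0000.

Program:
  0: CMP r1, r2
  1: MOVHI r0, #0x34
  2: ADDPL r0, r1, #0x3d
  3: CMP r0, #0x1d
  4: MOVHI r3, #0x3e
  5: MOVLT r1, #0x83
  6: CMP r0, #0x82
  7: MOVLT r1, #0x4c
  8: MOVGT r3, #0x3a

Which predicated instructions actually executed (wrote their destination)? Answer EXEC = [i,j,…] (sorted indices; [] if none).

EXEC = [1,2,4,5,8]

0: ✓ CMP  NZCV=0010
1: ✓ MOVHI  r0←0x34
2: ✓ ADDPL  r0←0xd2
3: ✓ CMP  NZCV=1010
4: ✓ MOVHI  r3←0x3e
5: ✓ MOVLT  r1←0x83
6: ✓ CMP  NZCV=0010
7: · MOVLT
8: ✓ MOVGT  r3←0x3a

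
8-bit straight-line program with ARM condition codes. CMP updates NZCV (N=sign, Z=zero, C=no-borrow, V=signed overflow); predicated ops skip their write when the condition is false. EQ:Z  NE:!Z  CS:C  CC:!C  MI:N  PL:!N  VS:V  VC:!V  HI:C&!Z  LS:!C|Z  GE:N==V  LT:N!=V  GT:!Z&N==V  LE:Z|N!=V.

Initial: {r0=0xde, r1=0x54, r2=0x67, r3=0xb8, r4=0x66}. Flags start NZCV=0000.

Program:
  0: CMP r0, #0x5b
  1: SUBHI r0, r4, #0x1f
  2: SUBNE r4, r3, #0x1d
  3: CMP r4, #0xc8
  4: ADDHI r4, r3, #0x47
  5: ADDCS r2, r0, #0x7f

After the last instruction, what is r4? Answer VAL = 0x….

VAL = 0x9b

0: ✓ CMP  NZCV=1010
1: ✓ SUBHI  r0←0x47
2: ✓ SUBNE  r4←0x9b
3: ✓ CMP  NZCV=1000
4: · ADDHI
5: · ADDCS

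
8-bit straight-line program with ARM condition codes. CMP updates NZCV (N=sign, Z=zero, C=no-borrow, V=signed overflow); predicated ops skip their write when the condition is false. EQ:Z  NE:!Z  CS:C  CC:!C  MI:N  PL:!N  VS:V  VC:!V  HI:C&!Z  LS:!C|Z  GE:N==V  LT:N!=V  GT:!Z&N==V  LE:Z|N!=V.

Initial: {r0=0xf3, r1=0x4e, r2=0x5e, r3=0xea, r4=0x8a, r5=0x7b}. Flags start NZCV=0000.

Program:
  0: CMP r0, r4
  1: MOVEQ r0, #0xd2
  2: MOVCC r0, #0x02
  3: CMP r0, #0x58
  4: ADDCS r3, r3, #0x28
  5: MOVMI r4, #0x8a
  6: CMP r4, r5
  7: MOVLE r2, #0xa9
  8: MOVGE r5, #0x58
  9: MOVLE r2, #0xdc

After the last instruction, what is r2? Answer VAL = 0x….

VAL = 0xdc

0: ✓ CMP  NZCV=0010
1: · MOVEQ
2: · MOVCC
3: ✓ CMP  NZCV=1010
4: ✓ ADDCS  r3←0x12
5: ✓ MOVMI  r4←0x8a
6: ✓ CMP  NZCV=0011
7: ✓ MOVLE  r2←0xa9
8: · MOVGE
9: ✓ MOVLE  r2←0xdc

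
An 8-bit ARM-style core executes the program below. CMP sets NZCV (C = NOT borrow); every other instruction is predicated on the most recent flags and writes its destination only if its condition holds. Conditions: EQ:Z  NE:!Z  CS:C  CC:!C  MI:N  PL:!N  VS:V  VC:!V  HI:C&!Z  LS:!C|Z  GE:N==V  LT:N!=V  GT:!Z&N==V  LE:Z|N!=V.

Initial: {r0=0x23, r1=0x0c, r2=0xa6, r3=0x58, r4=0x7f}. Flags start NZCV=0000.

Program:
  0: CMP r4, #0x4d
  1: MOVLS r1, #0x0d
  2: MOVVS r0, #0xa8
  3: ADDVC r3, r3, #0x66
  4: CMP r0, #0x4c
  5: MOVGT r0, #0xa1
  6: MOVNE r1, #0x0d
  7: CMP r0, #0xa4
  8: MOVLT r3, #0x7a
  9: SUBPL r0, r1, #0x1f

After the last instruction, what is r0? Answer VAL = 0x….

[0] flags=0010 → (cmp)
[1] flags=0010 LS?F → skip
[2] flags=0010 VS?F → skip
[3] flags=0010 VC?T → r3=0xbe
[4] flags=1000 → (cmp)
[5] flags=1000 GT?F → skip
[6] flags=1000 NE?T → r1=0x0d
[7] flags=0000 → (cmp)
[8] flags=0000 LT?F → skip
[9] flags=0000 PL?T → r0=0xee

VAL = 0xee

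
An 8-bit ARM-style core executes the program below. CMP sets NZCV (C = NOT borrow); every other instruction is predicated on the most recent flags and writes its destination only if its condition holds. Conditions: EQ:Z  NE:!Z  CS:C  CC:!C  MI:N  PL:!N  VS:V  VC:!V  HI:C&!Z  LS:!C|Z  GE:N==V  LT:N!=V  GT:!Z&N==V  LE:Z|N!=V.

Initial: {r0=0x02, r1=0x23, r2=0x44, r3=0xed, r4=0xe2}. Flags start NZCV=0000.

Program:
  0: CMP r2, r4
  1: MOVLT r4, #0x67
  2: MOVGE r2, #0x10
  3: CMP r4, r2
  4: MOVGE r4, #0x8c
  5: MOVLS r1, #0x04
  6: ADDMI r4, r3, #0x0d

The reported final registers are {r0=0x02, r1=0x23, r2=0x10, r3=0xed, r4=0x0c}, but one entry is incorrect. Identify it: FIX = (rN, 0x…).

[0] flags=0000 → (cmp)
[1] flags=0000 LT?F → skip
[2] flags=0000 GE?T → r2=0x10
[3] flags=1010 → (cmp)
[4] flags=1010 GE?F → skip
[5] flags=1010 LS?F → skip
[6] flags=1010 MI?T → r4=0xfa

FIX = (r4, 0xfa)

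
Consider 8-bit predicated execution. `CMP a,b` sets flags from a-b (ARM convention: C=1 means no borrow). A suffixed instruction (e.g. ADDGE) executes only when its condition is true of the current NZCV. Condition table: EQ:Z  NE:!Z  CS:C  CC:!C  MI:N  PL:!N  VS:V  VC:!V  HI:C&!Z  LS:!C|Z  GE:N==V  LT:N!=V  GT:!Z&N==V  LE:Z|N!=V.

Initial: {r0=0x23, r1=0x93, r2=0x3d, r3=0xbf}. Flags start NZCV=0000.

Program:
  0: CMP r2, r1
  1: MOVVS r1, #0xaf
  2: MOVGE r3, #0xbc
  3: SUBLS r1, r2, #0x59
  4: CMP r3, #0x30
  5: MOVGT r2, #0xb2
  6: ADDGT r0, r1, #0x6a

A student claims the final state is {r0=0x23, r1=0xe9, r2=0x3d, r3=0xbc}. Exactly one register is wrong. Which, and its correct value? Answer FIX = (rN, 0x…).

0: ✓ CMP  NZCV=1001
1: ✓ MOVVS  r1←0xaf
2: ✓ MOVGE  r3←0xbc
3: ✓ SUBLS  r1←0xe4
4: ✓ CMP  NZCV=1010
5: · MOVGT
6: · ADDGT

FIX = (r1, 0xe4)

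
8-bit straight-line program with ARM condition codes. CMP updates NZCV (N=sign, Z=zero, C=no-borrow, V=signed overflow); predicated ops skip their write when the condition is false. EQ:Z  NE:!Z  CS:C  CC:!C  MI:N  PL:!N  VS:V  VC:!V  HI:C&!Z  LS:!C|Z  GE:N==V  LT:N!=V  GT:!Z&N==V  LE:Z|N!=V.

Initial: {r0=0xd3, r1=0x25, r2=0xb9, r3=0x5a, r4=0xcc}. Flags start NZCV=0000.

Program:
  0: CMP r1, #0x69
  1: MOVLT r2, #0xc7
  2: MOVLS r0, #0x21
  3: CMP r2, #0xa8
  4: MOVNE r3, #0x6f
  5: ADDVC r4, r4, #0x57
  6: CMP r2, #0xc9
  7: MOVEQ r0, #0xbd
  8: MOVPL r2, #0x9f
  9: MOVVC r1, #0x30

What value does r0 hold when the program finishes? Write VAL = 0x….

VAL = 0x21

[0] flags=1000 → (cmp)
[1] flags=1000 LT?T → r2=0xc7
[2] flags=1000 LS?T → r0=0x21
[3] flags=0010 → (cmp)
[4] flags=0010 NE?T → r3=0x6f
[5] flags=0010 VC?T → r4=0x23
[6] flags=1000 → (cmp)
[7] flags=1000 EQ?F → skip
[8] flags=1000 PL?F → skip
[9] flags=1000 VC?T → r1=0x30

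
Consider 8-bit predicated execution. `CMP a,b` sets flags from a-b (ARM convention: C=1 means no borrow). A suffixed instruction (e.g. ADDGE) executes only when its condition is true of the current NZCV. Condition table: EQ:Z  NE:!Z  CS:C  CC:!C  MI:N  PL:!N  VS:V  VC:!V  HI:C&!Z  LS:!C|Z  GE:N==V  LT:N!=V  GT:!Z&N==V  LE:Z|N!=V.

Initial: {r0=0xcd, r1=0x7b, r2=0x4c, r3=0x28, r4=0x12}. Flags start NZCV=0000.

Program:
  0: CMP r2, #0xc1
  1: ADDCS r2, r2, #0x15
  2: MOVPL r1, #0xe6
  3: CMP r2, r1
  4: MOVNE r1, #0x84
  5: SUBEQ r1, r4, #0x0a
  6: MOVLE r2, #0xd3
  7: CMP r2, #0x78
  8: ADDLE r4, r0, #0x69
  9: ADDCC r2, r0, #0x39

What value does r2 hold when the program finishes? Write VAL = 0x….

[0] flags=1001 → (cmp)
[1] flags=1001 CS?F → skip
[2] flags=1001 PL?F → skip
[3] flags=1000 → (cmp)
[4] flags=1000 NE?T → r1=0x84
[5] flags=1000 EQ?F → skip
[6] flags=1000 LE?T → r2=0xd3
[7] flags=0011 → (cmp)
[8] flags=0011 LE?T → r4=0x36
[9] flags=0011 CC?F → skip

VAL = 0xd3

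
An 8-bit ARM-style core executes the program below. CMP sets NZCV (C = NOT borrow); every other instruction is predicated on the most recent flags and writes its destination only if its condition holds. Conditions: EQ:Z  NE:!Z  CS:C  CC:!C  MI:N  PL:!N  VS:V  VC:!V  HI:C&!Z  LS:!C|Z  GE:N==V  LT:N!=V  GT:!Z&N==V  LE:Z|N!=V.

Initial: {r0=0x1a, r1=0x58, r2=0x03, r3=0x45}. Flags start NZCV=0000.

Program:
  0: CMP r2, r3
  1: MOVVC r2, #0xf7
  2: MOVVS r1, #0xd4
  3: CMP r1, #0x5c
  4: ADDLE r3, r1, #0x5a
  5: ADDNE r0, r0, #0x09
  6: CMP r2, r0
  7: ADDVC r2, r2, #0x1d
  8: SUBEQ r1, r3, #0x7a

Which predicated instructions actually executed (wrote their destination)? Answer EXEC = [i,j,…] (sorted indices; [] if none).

0: ✓ CMP  NZCV=1000
1: ✓ MOVVC  r2←0xf7
2: · MOVVS
3: ✓ CMP  NZCV=1000
4: ✓ ADDLE  r3←0xb2
5: ✓ ADDNE  r0←0x23
6: ✓ CMP  NZCV=1010
7: ✓ ADDVC  r2←0x14
8: · SUBEQ

EXEC = [1,4,5,7]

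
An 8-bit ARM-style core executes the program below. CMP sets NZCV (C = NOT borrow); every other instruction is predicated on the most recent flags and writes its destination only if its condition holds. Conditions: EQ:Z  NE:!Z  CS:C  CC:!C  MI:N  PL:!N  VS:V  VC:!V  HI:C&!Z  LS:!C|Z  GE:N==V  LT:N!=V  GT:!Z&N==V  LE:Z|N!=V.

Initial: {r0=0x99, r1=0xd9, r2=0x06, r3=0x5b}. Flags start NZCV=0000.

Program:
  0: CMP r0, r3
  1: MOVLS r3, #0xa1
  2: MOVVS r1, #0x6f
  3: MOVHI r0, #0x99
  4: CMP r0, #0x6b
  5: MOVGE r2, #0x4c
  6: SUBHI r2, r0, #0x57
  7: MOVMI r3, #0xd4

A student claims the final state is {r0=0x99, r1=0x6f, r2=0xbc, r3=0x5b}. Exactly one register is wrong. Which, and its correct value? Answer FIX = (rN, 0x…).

[0] flags=0011 → (cmp)
[1] flags=0011 LS?F → skip
[2] flags=0011 VS?T → r1=0x6f
[3] flags=0011 HI?T → r0=0x99
[4] flags=0011 → (cmp)
[5] flags=0011 GE?F → skip
[6] flags=0011 HI?T → r2=0x42
[7] flags=0011 MI?F → skip

FIX = (r2, 0x42)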